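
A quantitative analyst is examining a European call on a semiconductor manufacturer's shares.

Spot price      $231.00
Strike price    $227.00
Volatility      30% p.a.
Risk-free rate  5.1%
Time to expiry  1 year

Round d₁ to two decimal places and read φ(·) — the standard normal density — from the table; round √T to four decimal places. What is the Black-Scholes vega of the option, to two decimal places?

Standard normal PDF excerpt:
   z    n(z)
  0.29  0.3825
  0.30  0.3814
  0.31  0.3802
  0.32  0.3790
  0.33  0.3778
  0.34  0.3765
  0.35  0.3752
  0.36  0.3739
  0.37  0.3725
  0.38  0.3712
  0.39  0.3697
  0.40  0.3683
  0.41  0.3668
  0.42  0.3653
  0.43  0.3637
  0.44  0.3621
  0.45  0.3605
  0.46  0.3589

85.75

σ√T = 0.3 × 1.0000 = 0.3000
ln(S/K) + (r + σ²/2)T = ln(231/227) + (0.051 + 0.3²/2)·1 = 0.0175 + 0.0960 = 0.1135
d₁ = 0.1135 / 0.3000 = 0.3782 ⇒ 0.38
√T = √1 = 1.0000
φ(d₁) = φ(0.38) = 0.3712
vega = S·φ(d₁)·√T = 231·0.3712·1.0000 = 85.7472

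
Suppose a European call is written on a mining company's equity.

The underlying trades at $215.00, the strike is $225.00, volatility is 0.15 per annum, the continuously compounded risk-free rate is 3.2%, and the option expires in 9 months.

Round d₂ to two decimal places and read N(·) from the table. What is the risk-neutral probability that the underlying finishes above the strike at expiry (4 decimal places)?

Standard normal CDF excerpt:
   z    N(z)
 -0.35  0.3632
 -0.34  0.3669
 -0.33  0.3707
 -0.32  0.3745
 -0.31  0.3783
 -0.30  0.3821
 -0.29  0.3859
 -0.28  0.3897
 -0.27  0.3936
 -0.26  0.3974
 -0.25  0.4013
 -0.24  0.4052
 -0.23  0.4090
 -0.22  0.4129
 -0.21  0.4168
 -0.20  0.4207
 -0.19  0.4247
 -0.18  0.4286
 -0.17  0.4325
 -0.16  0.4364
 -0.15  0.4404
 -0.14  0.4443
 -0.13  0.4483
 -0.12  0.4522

0.4090

σ√T = 0.15·√0.75 = 0.1299
d₁ = [ln(215/225) + (0.032 + 0.15²/2)·0.75] / 0.1299 = [-0.0455 + 0.0324] / 0.1299 = -0.1003 ⇒ -0.10
d₂ = d₁ − σ√T = -0.1003 − 0.1299 = -0.2302 ⇒ -0.23
Risk-neutral Pr[S_T > K] = N(d₂) = N(-0.23) = 0.4090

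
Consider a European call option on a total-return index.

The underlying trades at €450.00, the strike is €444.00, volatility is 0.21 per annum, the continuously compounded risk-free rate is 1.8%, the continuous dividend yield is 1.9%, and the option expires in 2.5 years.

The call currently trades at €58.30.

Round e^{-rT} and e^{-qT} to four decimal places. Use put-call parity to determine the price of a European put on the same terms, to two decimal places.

€53.64

exp(−qT) = exp(−0.019·2.5) = 0.9536;  exp(−rT) = exp(−0.018·2.5) = 0.9560
Put-call parity: C − P = S·e^(−qT) − K·e^(−rT) = 450·0.9536 − 444·0.9560 = 429.1200 − 424.4640 = 4.6560
P = C − (C − P) = 58.30 − (4.6560) = 53.6440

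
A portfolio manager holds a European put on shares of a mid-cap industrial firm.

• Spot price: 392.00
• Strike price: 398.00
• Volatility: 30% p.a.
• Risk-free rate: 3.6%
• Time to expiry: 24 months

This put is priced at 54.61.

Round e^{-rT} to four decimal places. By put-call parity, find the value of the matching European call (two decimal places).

76.27

e^(−rT) = e^(−0.036·2) = 0.9305
Put-call parity: C − P = S − K·e^(−rT) = 392 − 398·0.9305 = 392 − 370.3390 = 21.6610
C = P + (C − P) = 54.61 + (21.6610) = 76.2710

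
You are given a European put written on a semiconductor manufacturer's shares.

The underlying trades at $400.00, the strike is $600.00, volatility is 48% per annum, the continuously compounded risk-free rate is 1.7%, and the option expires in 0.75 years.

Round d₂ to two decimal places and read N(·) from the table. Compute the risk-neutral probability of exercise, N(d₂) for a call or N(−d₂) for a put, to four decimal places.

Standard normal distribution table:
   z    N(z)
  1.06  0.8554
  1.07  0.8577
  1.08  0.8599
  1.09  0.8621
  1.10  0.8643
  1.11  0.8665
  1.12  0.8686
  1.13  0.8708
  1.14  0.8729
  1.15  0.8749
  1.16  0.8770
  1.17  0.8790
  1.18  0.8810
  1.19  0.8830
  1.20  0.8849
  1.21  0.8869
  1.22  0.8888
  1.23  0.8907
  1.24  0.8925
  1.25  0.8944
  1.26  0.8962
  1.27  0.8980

σ√T = 0.48 × 0.8660 = 0.4157
d₁ = [ln(400/600) + (0.017 + ½·0.48²)·0.75] / (σ√T) = (-0.4055 + 0.0991) / 0.4157 = -0.7369 which rounds to -0.74
d₂ = -0.7369 − 0.4157 = -1.1526 which rounds to -1.15
Pr(exercise) under Q = N(−d₂) = N(1.15) = 0.8749

0.8749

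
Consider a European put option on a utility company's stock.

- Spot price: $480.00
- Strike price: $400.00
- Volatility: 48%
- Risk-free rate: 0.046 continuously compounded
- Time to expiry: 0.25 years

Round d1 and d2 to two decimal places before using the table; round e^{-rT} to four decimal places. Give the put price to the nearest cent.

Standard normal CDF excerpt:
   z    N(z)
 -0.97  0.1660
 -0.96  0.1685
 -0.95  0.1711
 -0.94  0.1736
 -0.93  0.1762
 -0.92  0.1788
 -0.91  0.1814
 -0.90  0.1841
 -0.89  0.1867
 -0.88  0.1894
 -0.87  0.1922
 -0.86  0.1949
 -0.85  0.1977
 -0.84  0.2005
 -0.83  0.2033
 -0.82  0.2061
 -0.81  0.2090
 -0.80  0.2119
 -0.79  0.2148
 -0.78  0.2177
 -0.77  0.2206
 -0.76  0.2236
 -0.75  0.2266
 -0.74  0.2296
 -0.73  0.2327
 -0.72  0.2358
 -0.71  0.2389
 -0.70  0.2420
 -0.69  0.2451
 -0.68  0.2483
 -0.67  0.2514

T = 0.25;  σ√T = 0.2400
d₁ = [ln(480/400) + (0.046 + ½·0.48²)·0.25] / (σ√T) = (0.1823 + 0.0403) / 0.2400 = 0.9276 → 0.93
d₂ = 0.9276 − 0.2400 = 0.6876 → 0.69
e^(−rT) = e^(−0.046·0.25) = 0.9886
N(−d₂) = N(-0.69) = 0.2451;  N(−d₁) = N(-0.93) = 0.1762
P = 400·0.9886·0.2451 − 480·0.1762 = 96.9223 − 84.5760 = 12.3463

$12.35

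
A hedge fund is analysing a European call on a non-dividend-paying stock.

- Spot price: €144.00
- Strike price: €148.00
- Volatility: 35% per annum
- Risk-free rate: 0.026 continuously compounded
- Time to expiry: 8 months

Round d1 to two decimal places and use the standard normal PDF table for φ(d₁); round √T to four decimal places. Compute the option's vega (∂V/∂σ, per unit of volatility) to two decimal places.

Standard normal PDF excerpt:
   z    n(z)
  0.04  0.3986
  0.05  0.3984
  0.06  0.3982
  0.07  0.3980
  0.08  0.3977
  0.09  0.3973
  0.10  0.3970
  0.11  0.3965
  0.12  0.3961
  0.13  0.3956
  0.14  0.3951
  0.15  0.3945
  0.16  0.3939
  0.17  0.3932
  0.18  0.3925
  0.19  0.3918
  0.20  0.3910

46.62

σ√T = 0.35·√0.6667 = 0.2858
d₁ = [ln(144/148) + (0.026 + 0.35²/2)·0.6667] / 0.2858 = [-0.0274 + 0.0582] / 0.2858 = 0.1077 ⇒ 0.11
√T = √0.6667 = 0.8165
φ(d₁) = φ(0.11) = 0.3965
vega = S·φ(d₁)·√T = 144·0.3965·0.8165 = 46.6189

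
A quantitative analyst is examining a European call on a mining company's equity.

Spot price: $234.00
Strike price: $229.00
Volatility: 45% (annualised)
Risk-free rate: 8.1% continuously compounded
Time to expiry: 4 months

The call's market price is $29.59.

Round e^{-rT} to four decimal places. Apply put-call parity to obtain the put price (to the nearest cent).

$18.50

e^(−rT) = e^(−0.081·0.3333) = 0.9734
Put-call parity: C − P = S − K·e^(−rT) = 234 − 229·0.9734 = 234 − 222.9086 = 11.0914
P = C − (C − P) = 29.59 − (11.0914) = 18.4986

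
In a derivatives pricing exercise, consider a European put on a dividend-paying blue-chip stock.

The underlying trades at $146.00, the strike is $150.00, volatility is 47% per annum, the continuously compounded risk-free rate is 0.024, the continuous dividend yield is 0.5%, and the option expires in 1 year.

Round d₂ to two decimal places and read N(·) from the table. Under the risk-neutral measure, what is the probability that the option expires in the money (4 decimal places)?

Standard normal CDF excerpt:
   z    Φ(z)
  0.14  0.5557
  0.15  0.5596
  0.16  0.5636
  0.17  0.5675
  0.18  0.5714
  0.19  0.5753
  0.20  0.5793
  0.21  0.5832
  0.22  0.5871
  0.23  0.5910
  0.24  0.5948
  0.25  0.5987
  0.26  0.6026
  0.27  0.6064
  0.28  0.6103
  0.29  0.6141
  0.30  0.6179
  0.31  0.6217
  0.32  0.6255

T = 1;  σ√T = 0.4700
ln(S/K) + (r − q + σ²/2)T = ln(146/150) + (0.024 − 0.005 + 0.47²/2)·1 = -0.0270 + 0.1294 = 0.1024
d₁ = 0.1024 / 0.4700 = 0.2179 → 0.22
d₂ = d₁ − σ√T = 0.2179 − 0.4700 = -0.2521 → -0.25
Pr(exercise) under Q = N(−d₂) = N(0.25) = 0.5987

0.5987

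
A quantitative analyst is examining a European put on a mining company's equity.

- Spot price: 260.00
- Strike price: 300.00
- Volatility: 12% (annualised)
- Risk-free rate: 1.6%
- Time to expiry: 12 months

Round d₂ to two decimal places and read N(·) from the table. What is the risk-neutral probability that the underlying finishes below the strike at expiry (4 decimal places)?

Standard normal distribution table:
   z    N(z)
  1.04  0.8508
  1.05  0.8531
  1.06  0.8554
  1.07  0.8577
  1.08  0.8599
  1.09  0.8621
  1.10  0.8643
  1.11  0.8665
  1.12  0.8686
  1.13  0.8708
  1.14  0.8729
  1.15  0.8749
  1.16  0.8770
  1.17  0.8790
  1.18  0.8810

0.8686

σ√T = 0.12 × 1.0000 = 0.1200
d₁ = [ln(260/300) + (0.016 + 0.12²/2)·1] / 0.1200 = [-0.1431 + 0.0232] / 0.1200 = -0.9992 ⇒ -1.00
d₂ = d₁ − σ√T = -0.9992 − 0.1200 = -1.1192 ⇒ -1.12
Risk-neutral Pr[S_T < K] = N(−d₂) = N(1.12) = 0.8686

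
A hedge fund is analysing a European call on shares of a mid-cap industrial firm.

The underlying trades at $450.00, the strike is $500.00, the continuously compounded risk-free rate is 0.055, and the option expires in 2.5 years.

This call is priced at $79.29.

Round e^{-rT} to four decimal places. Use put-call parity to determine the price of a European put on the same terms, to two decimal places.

$65.04

exp(−rT) = exp(−0.055·2.5) = 0.8715
Put-call parity: C − P = S − K·e^(−rT) = 450 − 500·0.8715 = 450 − 435.7500 = 14.2500
P = C − (C − P) = 79.29 − (14.2500) = 65.0400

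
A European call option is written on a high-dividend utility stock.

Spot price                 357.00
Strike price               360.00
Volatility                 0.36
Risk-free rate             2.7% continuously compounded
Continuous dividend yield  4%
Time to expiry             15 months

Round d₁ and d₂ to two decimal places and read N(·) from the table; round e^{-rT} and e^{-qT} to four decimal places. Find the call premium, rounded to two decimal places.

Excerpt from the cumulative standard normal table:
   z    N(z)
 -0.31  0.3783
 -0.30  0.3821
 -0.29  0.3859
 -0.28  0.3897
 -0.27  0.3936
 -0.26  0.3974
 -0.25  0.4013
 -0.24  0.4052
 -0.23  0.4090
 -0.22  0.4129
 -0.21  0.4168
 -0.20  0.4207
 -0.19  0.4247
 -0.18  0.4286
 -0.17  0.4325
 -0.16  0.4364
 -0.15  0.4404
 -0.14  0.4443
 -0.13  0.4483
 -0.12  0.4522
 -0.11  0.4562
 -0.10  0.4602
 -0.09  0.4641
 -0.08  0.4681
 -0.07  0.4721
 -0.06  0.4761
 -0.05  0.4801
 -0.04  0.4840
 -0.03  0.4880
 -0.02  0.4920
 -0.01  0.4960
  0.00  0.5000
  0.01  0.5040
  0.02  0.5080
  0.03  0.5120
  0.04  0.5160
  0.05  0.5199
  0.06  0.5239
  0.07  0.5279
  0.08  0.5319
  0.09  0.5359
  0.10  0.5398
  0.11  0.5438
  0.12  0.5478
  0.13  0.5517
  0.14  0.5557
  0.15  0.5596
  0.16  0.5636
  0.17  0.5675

σ√T = 0.36 × 1.1180 = 0.4025
d₁ = [ln(357/360) + (0.027 − 0.04 + 0.36²/2)·1.25] / 0.4025 = [-0.0084 + 0.0648] / 0.4025 = 0.1401 ≈ 0.14
d₂ = d₁ − σ√T = 0.1401 − 0.4025 = -0.2624 ≈ -0.26
e^(−qT) = e^(−0.04·1.25) = 0.9512;  e^(−rT) = e^(−0.027·1.25) = 0.9668
N(d₁) = N(0.14) = 0.5557;  N(d₂) = N(-0.26) = 0.3974
C = 357·0.9512·0.5557 − 360·0.9668·0.3974 = 188.7037 − 138.3143 = 50.3894

50.39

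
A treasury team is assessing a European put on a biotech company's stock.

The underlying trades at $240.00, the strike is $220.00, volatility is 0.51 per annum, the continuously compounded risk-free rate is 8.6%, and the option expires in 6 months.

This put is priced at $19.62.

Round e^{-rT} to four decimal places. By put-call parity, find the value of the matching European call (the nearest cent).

$48.88

e^(−rT) = e^(−0.086·0.5) = 0.9579
Put-call parity: C − P = S − K·e^(−rT) = 240 − 220·0.9579 = 240 − 210.7380 = 29.2620
C = P + (C − P) = 19.62 + (29.2620) = 48.8820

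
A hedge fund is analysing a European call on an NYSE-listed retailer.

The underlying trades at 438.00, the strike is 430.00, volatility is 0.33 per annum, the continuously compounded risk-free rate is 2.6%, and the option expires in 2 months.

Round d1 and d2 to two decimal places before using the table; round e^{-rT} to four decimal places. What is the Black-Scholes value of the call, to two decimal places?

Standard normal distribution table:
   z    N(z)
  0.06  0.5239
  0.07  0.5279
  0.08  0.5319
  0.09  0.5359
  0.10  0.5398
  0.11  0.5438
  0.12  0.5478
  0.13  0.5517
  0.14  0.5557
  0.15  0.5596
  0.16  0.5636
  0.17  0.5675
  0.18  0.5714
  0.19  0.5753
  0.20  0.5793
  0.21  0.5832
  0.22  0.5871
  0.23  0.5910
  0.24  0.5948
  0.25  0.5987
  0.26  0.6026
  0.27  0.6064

σ√T = 0.33·√0.1667 = 0.1347
d₁ = [ln(438/430) + (0.026 + 0.33²/2)·0.1667] / 0.1347 = [0.0184 + 0.0134] / 0.1347 = 0.2364 ⇒ 0.24
d₂ = d₁ − σ√T = 0.2364 − 0.1347 = 0.1016 ⇒ 0.10
e^(−rT) = e^(−0.026·0.1667) = 0.9957
N(d₁) = N(0.24) = 0.5948;  N(d₂) = N(0.10) = 0.5398
C = 438·0.5948 − 430·0.9957·0.5398 = 260.5224 − 231.1159 = 29.4065

29.41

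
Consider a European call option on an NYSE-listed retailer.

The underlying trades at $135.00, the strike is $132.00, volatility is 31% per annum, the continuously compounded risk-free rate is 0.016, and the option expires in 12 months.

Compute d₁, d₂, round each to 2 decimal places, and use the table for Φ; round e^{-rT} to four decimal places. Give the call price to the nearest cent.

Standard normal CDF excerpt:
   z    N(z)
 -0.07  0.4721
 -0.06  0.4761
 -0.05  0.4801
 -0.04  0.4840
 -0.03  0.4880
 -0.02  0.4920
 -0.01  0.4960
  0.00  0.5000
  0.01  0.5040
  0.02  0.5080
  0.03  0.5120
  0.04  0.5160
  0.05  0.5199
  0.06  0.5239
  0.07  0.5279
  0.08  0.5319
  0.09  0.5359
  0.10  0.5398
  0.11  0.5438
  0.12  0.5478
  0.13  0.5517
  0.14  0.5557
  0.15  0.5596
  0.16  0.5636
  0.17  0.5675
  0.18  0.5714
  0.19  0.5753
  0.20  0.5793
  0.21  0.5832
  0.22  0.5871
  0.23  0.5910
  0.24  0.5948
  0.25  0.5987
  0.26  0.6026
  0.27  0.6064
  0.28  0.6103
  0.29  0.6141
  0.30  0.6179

$19.00

σ√T = 0.31·√1 = 0.3100
ln(S/K) + (r + σ²/2)T = ln(135/132) + (0.016 + 0.31²/2)·1 = 0.0225 + 0.0640 = 0.0865
d₁ = 0.0865 / 0.3100 = 0.2791 ⇒ 0.28
d₂ = d₁ − σ√T = 0.2791 − 0.3100 = -0.0309 ⇒ -0.03
e^(−rT) = e^(−0.016·1) = 0.9841
N(d₁) = N(0.28) = 0.6103;  N(d₂) = N(-0.03) = 0.4880
C = 135·0.6103 − 132·0.9841·0.4880 = 82.3905 − 63.3918 = 18.9987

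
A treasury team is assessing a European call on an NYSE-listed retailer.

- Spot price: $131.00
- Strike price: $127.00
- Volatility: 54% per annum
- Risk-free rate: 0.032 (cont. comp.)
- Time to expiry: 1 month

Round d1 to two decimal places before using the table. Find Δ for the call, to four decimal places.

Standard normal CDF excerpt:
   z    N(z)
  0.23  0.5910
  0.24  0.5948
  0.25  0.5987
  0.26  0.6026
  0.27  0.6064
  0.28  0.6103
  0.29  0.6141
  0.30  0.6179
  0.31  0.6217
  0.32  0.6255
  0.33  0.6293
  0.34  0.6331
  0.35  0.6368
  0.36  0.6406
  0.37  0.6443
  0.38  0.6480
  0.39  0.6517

0.6141

σ√T = 0.54·√0.08333 = 0.1559
d₁ = [ln(131/127) + (0.032 + ½·0.54²)·0.08333] / (σ√T) = (0.0310 + 0.0148) / 0.1559 = 0.2940 ≈ 0.29
N(d₁) = N(0.29) = 0.6141
Δ_call = N(d₁) = 0.6141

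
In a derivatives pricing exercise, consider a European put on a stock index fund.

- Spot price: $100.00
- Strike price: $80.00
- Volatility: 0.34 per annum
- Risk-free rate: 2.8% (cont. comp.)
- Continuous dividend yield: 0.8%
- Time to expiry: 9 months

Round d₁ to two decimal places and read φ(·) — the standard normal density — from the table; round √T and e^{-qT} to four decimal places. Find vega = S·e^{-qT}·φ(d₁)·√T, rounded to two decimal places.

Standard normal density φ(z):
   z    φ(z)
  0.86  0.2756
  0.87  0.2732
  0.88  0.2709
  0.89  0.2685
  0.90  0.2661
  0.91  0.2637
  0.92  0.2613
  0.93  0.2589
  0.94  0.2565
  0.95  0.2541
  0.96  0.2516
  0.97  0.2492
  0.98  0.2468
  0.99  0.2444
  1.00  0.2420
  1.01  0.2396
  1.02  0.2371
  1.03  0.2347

21.66

σ√T = 0.34 × 0.8660 = 0.2944
d₁ = [ln(100/80) + (0.028 − 0.008 + 0.34²/2)·0.75] / 0.2944 = [0.2231 + 0.0584] / 0.2944 = 0.9560 ≈ 0.96
√T = √0.75 = 0.8660
φ(d₁) = φ(0.96) = 0.2516
e^(−qT) = e^(−0.008·0.75) = 0.9940
vega = S·e^(−qT)·φ(d₁)·√T = 100·0.9940·0.2516·0.8660 = 21.6578
(Call and put vega coincide under Black-Scholes.)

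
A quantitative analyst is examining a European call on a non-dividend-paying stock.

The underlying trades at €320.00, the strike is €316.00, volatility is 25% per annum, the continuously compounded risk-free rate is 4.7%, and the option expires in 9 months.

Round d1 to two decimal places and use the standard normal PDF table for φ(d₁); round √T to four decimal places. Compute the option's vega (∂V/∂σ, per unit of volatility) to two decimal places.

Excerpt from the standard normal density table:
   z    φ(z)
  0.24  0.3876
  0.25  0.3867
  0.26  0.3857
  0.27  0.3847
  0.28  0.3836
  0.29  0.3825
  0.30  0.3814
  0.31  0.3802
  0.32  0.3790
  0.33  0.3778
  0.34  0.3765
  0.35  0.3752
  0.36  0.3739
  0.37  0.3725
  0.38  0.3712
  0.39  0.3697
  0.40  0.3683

σ√T = 0.25 × 0.8660 = 0.2165
d₁ = [ln(320/316) + (0.047 + ½·0.25²)·0.75] / (σ√T) = (0.0126 + 0.0587) / 0.2165 = 0.3292 → 0.33
√T = √0.75 = 0.8660
φ(d₁) = φ(0.33) = 0.3778
vega = S·φ(d₁)·√T = 320·0.3778·0.8660 = 104.6959
(The put has the same vega.)

104.70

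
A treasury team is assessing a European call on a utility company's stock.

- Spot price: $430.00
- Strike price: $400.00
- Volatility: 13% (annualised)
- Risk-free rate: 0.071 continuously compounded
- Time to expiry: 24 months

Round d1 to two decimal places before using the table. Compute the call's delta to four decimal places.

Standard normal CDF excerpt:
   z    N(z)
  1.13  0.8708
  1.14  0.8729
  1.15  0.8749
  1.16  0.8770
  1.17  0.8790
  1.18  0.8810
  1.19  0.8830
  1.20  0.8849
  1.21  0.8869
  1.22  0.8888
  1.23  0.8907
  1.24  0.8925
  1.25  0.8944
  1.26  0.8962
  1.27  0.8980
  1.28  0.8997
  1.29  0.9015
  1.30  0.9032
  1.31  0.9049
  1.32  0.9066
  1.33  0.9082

T = 2;  σ√T = 0.1838
ln(S/K) + (r + σ²/2)T = ln(430/400) + (0.071 + 0.13²/2)·2 = 0.0723 + 0.1589 = 0.2312
d₁ = 0.2312 / 0.1838 = 1.2577 ⇒ 1.26
N(d₁) = N(1.26) = 0.8962
Δ_call = N(d₁) = 0.8962

0.8962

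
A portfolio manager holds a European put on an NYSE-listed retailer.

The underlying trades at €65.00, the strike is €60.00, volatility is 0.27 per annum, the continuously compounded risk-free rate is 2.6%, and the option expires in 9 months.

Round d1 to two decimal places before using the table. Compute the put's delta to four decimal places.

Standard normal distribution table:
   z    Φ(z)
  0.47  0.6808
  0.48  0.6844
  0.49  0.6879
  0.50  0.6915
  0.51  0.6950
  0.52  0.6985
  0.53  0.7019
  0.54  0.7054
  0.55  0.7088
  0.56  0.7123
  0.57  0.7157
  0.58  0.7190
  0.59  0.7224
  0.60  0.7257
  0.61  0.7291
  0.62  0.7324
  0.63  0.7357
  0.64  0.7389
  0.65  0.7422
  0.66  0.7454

-0.2946

σ√T = 0.27 × 0.8660 = 0.2338
d₁ = [ln(65/60) + (0.026 + ½·0.27²)·0.75] / (σ√T) = (0.0800 + 0.0468) / 0.2338 = 0.5426 ≈ 0.54
N(d₁) = N(0.54) = 0.7054
Δ_put = N(d₁) − 1 = 0.7054 − 1 = -0.2946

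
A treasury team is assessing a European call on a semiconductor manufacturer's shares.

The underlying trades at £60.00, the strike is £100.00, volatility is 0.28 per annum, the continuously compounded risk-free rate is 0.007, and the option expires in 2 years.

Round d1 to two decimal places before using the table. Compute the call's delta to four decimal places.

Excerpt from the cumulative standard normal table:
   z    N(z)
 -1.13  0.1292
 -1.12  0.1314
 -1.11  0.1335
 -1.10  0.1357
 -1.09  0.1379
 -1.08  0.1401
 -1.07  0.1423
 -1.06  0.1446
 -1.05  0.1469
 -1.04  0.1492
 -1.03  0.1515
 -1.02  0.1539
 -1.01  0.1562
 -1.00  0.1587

0.1446

T = 2;  σ√T = 0.3960
d₁ = [ln(60/100) + (0.007 + 0.28²/2)·2] / 0.3960 = [-0.5108 + 0.0924] / 0.3960 = -1.0567 which rounds to -1.06
N(d₁) = N(-1.06) = 0.1446
Δ_call = N(d₁) = 0.1446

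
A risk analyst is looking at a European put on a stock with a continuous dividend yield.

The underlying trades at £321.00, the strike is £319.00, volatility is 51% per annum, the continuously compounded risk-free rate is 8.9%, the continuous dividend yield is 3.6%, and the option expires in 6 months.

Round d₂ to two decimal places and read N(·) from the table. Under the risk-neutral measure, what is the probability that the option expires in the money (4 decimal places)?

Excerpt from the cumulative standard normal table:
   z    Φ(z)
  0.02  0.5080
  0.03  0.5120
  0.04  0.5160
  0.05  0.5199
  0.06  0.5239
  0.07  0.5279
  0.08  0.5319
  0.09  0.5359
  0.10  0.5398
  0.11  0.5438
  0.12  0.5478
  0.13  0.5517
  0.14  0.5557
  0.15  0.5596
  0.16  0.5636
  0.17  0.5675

σ√T = 0.51 × 0.7071 = 0.3606
d₁ = [ln(321/319) + (0.089 − 0.036 + ½·0.51²)·0.5] / (σ√T) = (0.0063 + 0.0915) / 0.3606 = 0.2711 which rounds to 0.27
d₂ = 0.2711 − 0.3606 = -0.0895 which rounds to -0.09
Pr(exercise) under Q = N(−d₂) = N(0.09) = 0.5359

0.5359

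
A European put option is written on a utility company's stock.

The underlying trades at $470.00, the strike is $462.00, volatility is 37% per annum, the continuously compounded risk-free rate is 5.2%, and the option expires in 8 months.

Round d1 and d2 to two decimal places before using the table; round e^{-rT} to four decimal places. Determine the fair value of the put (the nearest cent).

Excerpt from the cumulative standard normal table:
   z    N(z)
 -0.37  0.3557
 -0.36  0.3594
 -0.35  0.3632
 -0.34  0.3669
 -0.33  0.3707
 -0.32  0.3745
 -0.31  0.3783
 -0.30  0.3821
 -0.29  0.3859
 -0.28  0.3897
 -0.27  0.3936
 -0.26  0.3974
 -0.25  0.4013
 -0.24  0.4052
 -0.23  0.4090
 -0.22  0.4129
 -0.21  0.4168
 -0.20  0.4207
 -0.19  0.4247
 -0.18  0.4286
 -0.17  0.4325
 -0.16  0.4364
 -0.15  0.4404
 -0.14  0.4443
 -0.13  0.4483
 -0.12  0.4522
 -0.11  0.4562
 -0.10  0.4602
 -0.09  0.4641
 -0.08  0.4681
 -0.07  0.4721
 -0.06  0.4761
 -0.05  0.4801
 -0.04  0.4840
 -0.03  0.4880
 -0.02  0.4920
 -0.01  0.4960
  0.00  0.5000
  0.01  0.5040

T = 0.6667;  σ√T = 0.3021
ln(S/K) + (r + σ²/2)T = ln(470/462) + (0.052 + 0.37²/2)·0.6667 = 0.0172 + 0.0803 = 0.0975
d₁ = 0.0975 / 0.3021 = 0.3226 → 0.32
d₂ = d₁ − σ√T = 0.3226 − 0.3021 = 0.0205 → 0.02
exp(−rT) = exp(−0.052·0.6667) = 0.9659
N(−d₂) = N(-0.02) = 0.4920;  N(−d₁) = N(-0.32) = 0.3745
P = 462·0.9659·0.4920 − 470·0.3745 = 219.5529 − 176.0150 = 43.5379

$43.54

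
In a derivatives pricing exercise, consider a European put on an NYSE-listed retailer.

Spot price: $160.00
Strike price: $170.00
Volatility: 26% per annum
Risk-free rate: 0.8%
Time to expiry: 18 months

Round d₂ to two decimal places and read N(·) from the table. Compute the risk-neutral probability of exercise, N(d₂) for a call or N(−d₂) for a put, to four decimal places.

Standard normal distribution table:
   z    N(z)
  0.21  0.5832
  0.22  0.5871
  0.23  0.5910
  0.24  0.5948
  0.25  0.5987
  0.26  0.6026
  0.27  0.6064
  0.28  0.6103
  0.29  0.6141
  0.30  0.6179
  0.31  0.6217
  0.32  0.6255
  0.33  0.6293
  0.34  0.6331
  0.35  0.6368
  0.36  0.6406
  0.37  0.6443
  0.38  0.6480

0.6217

T = 1.5;  σ√T = 0.3184
ln(S/K) + (r + σ²/2)T = ln(160/170) + (0.008 + 0.26²/2)·1.5 = -0.0606 + 0.0627 = 0.0021
d₁ = 0.0021 / 0.3184 = 0.0065 → 0.01
d₂ = d₁ − σ√T = 0.0065 − 0.3184 = -0.3119 → -0.31
Pr(exercise) under Q = N(−d₂) = N(0.31) = 0.6217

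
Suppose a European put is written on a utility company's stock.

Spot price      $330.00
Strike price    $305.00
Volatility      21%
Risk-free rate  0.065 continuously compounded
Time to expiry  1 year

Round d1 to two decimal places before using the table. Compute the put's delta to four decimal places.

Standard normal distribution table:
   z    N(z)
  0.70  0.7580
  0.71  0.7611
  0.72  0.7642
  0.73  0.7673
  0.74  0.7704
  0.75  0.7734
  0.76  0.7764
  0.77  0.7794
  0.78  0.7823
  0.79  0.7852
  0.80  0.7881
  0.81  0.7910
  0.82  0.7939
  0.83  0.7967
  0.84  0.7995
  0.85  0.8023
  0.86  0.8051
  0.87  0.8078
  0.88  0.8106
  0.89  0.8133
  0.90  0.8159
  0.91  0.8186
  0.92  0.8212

-0.2148

σ√T = 0.21·√1 = 0.2100
ln(S/K) + (r + σ²/2)T = ln(330/305) + (0.065 + 0.21²/2)·1 = 0.0788 + 0.0871 = 0.1658
d₁ = 0.1658 / 0.2100 = 0.7897 ⇒ 0.79
N(d₁) = N(0.79) = 0.7852
Δ_put = N(d₁) − 1 = 0.7852 − 1 = -0.2148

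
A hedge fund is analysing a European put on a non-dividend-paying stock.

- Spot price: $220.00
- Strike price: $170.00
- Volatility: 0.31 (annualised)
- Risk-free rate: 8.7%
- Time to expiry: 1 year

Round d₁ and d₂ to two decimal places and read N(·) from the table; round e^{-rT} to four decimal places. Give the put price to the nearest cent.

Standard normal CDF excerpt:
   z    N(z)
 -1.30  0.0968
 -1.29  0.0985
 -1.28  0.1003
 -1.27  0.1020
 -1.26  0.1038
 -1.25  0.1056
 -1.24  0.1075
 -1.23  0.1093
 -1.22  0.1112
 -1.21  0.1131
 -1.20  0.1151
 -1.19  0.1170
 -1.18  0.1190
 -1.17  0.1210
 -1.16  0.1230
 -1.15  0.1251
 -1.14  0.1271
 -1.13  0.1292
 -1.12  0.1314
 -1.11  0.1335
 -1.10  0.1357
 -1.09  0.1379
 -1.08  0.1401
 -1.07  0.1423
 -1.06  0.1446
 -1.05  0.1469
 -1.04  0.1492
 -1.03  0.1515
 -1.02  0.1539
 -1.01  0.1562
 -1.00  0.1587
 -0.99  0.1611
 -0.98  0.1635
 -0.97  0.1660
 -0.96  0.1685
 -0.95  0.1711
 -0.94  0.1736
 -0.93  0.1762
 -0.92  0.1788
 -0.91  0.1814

σ√T = 0.31 × 1.0000 = 0.3100
d₁ = [ln(220/170) + (0.087 + 0.31²/2)·1] / 0.3100 = [0.2578 + 0.1351] / 0.3100 = 1.2674 which rounds to 1.27
d₂ = d₁ − σ√T = 1.2674 − 0.3100 = 0.9574 which rounds to 0.96
e^(−rT) = e^(−0.087·1) = 0.9167
P = 170·0.9167·N(-0.96) − 220·N(-1.27) = 170·0.9167·0.1685 − 220·0.1020 = 26.2589 − 22.4400 = 3.8189

$3.82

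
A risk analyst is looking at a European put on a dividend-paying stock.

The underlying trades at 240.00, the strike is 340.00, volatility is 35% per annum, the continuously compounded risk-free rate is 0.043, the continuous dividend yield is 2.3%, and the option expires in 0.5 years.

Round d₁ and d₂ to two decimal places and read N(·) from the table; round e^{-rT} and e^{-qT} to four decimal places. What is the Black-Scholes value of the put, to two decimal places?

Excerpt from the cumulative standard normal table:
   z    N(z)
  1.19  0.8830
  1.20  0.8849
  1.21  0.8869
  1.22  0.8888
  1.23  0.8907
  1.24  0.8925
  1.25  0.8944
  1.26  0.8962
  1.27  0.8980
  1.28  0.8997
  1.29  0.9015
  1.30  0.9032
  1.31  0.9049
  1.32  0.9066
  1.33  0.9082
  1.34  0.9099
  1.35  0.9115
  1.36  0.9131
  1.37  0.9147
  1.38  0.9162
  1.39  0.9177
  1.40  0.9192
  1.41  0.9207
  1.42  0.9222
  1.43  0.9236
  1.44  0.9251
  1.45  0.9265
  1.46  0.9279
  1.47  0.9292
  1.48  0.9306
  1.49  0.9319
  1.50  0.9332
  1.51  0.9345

98.34

T = 0.5;  σ√T = 0.2475
d₁ = [ln(240/340) + (0.043 − 0.023 + 0.35²/2)·0.5] / 0.2475 = [-0.3483 + 0.0406] / 0.2475 = -1.2432 ⇒ -1.24
d₂ = d₁ − σ√T = -1.2432 − 0.2475 = -1.4907 ⇒ -1.49
e^(−qT) = e^(−0.023·0.5) = 0.9886;  e^(−rT) = e^(−0.043·0.5) = 0.9787
P = 340·0.9787·N(1.49) − 240·0.9886·N(1.24) = 340·0.9787·0.9319 − 240·0.9886·0.8925 = 310.0972 − 211.7581 = 98.3391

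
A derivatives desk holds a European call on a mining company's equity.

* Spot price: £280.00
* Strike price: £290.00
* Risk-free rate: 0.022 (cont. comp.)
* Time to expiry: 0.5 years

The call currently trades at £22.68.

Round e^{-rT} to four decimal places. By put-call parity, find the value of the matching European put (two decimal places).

exp(−rT) = exp(−0.022·0.5) = 0.9891
Put-call parity: C − P = S − K·e^(−rT) = 280 − 290·0.9891 = 280 − 286.8390 = -6.8390
P = C − (C − P) = 22.68 − (-6.8390) = 29.5190

£29.52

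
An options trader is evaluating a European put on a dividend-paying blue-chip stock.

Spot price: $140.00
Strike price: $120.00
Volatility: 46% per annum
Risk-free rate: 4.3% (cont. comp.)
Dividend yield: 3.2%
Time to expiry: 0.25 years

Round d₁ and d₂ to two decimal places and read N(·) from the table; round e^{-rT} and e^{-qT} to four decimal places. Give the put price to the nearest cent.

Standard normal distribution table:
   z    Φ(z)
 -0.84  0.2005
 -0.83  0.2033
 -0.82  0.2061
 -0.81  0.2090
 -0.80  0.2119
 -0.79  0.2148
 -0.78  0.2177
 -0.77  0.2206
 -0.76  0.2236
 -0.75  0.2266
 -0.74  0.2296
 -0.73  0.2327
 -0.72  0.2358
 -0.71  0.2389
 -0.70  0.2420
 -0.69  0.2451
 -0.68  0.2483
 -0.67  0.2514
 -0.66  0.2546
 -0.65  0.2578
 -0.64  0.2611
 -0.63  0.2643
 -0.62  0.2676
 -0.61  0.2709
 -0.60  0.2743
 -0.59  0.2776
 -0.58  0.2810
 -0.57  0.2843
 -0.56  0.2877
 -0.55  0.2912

T = 0.25;  σ√T = 0.2300
d₁ = [ln(140/120) + (0.043 − 0.032 + 0.46²/2)·0.25] / 0.2300 = [0.1542 + 0.0292] / 0.2300 = 0.7972 ⇒ 0.80
d₂ = d₁ − σ√T = 0.7972 − 0.2300 = 0.5672 ⇒ 0.57
exp(−qT) = exp(−0.032·0.25) = 0.9920;  exp(−rT) = exp(−0.043·0.25) = 0.9893
N(−d₂) = N(-0.57) = 0.2843;  N(−d₁) = N(-0.80) = 0.2119
P = 120·0.9893·0.2843 − 140·0.9920·0.2119 = 33.7510 − 29.4287 = 4.3223

$4.32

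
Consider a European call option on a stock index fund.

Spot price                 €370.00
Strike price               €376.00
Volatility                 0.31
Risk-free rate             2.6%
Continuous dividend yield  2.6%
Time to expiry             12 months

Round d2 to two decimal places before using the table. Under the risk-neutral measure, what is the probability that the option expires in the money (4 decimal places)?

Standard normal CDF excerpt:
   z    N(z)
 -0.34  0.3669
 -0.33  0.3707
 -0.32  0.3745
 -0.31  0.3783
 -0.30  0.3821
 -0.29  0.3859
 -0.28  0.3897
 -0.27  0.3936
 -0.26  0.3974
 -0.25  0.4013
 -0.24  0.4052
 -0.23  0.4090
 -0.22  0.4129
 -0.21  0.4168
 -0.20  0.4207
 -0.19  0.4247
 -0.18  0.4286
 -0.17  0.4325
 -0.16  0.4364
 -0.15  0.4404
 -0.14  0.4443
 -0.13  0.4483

0.4168

σ√T = 0.31·√1 = 0.3100
ln(S/K) + (r − q + σ²/2)T = ln(370/376) + (0.026 − 0.026 + 0.31²/2)·1 = -0.0161 + 0.0481 = 0.0320
d₁ = 0.0320 / 0.3100 = 0.1031 ⇒ 0.10
d₂ = d₁ − σ√T = 0.1031 − 0.3100 = -0.2069 ⇒ -0.21
Risk-neutral Pr[S_T > K] = N(d₂) = N(-0.21) = 0.4168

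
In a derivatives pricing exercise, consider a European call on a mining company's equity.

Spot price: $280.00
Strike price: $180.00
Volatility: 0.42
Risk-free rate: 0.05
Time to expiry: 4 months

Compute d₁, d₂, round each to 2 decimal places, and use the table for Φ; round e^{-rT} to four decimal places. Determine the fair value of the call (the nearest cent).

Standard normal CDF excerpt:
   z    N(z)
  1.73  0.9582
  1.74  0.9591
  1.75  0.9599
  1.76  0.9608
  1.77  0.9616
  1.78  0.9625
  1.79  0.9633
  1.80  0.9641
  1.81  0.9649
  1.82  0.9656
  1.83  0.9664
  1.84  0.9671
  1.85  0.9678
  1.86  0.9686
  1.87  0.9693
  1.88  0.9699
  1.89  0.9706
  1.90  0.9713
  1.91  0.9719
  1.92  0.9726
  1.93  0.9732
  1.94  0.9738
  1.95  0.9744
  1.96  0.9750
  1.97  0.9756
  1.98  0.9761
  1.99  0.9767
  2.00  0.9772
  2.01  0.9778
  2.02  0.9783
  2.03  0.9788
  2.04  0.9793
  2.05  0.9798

$103.55

T = 0.3333;  σ√T = 0.2425
d₁ = [ln(280/180) + (0.05 + 0.42²/2)·0.3333] / 0.2425 = [0.4418 + 0.0461] / 0.2425 = 2.0121 which rounds to 2.01
d₂ = d₁ − σ√T = 2.0121 − 0.2425 = 1.7696 which rounds to 1.77
e^(−rT) = e^(−0.05·0.3333) = 0.9835
N(d₁) = N(2.01) = 0.9778;  N(d₂) = N(1.77) = 0.9616
C = 280·0.9778 − 180·0.9835·0.9616 = 273.7840 − 170.2320 = 103.5520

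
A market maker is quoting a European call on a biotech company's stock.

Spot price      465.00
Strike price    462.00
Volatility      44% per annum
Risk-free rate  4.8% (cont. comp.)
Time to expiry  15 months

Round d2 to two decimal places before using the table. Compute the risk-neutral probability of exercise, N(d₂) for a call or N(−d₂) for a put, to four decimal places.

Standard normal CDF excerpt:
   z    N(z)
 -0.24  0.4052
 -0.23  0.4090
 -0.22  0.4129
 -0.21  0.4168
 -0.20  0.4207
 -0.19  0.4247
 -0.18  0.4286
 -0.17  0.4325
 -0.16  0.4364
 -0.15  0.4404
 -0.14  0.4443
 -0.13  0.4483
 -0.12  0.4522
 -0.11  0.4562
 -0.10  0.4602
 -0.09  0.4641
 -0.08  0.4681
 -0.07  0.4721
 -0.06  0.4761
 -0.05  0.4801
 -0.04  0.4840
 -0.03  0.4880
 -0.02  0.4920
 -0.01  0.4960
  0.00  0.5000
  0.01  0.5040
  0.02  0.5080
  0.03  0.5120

T = 1.25;  σ√T = 0.4919
ln(S/K) + (r + σ²/2)T = ln(465/462) + (0.048 + 0.44²/2)·1.25 = 0.0065 + 0.1810 = 0.1875
d₁ = 0.1875 / 0.4919 = 0.3811 → 0.38
d₂ = d₁ − σ√T = 0.3811 − 0.4919 = -0.1108 → -0.11
Pr(exercise) under Q = N(d₂) = 0.4562

0.4562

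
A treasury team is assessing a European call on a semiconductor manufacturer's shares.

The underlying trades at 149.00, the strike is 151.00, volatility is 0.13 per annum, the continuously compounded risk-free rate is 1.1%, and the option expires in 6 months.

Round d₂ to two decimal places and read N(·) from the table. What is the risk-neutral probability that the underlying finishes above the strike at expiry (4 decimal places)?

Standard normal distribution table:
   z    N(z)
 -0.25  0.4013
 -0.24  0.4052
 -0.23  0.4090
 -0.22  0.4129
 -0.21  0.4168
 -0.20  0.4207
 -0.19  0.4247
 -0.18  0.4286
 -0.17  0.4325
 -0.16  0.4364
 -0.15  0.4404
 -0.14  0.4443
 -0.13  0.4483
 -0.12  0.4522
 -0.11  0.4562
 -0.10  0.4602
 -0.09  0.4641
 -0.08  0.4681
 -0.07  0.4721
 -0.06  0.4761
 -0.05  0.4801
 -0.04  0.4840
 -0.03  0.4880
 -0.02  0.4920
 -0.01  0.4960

0.4483

σ√T = 0.13 × 0.7071 = 0.0919
d₁ = [ln(149/151) + (0.011 + ½·0.13²)·0.5] / (σ√T) = (-0.0133 + 0.0097) / 0.0919 = -0.0393 → -0.04
d₂ = -0.0393 − 0.0919 = -0.1312 → -0.13
Risk-neutral Pr[S_T > K] = N(d₂) = N(-0.13) = 0.4483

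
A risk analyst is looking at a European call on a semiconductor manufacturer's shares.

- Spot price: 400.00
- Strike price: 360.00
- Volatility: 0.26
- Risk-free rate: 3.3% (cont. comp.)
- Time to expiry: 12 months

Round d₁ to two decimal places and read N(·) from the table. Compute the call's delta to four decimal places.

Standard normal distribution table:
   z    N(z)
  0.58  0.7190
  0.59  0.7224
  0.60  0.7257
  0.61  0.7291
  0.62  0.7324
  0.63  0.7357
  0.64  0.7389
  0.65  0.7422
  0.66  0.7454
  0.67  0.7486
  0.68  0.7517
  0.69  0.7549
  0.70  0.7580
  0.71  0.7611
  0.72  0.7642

σ√T = 0.26 × 1.0000 = 0.2600
d₁ = [ln(400/360) + (0.033 + ½·0.26²)·1] / (σ√T) = (0.1054 + 0.0668) / 0.2600 = 0.6622 ⇒ 0.66
N(d₁) = N(0.66) = 0.7454
Δ_call = N(d₁) = 0.7454

0.7454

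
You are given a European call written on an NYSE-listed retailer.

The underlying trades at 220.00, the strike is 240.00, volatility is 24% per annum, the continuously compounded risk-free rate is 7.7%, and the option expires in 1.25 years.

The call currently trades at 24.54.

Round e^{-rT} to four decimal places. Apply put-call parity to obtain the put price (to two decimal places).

22.51

e^(−rT) = e^(−0.077·1.25) = 0.9082
Put-call parity: C − P = S − K·e^(−rT) = 220 − 240·0.9082 = 220 − 217.9680 = 2.0320
P = C − (C − P) = 24.54 − (2.0320) = 22.5080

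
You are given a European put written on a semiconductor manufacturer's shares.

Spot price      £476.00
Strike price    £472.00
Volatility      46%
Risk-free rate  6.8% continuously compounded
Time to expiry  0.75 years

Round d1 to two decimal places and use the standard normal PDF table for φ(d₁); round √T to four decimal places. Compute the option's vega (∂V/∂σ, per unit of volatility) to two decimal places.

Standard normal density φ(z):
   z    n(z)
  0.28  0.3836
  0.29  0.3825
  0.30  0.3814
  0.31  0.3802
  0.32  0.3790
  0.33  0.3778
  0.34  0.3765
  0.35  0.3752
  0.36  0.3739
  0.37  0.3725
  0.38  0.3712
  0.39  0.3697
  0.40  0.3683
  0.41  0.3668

σ√T = 0.46 × 0.8660 = 0.3984
d₁ = [ln(476/472) + (0.068 + ½·0.46²)·0.75] / (σ√T) = (0.0084 + 0.1304) / 0.3984 = 0.3484 → 0.35
√T = √0.75 = 0.8660
φ(d₁) = φ(0.35) = 0.3752
vega = S·φ(d₁)·√T = 476·0.3752·0.8660 = 154.6634

154.66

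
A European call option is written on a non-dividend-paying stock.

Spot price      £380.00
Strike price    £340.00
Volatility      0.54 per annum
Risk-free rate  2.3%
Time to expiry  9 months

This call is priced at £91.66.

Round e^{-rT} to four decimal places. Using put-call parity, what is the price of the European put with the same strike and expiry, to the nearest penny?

£45.85

exp(−rT) = exp(−0.023·0.75) = 0.9829
Put-call parity: C − P = S − K·e^(−rT) = 380 − 340·0.9829 = 380 − 334.1860 = 45.8140
P = C − (C − P) = 91.66 − (45.8140) = 45.8460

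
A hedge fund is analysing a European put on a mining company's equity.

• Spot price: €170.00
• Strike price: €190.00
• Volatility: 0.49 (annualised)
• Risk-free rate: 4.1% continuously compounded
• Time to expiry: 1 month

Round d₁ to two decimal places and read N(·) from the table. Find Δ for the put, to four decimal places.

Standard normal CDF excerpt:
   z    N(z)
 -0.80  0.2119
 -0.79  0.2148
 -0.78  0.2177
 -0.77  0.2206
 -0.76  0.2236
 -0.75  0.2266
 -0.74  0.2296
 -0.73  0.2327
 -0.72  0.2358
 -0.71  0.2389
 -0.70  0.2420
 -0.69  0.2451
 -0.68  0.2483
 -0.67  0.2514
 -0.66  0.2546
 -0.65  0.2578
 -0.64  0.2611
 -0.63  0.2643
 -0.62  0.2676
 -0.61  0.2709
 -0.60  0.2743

σ√T = 0.49 × 0.2887 = 0.1415
d₁ = [ln(170/190) + (0.041 + 0.49²/2)·0.08333] / 0.1415 = [-0.1112 + 0.0134] / 0.1415 = -0.6914 → -0.69
N(d₁) = N(-0.69) = 0.2451
Δ_put = N(d₁) − 1 = 0.2451 − 1 = -0.7549

-0.7549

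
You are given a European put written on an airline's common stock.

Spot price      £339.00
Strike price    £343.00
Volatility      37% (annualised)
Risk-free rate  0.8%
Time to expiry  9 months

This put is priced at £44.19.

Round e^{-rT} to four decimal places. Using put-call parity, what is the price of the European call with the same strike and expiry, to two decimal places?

e^(−rT) = e^(−0.008·0.75) = 0.9940
Put-call parity: C − P = S − K·e^(−rT) = 339 − 343·0.9940 = 339 − 340.9420 = -1.9420
C = P + (C − P) = 44.19 + (-1.9420) = 42.2480

£42.25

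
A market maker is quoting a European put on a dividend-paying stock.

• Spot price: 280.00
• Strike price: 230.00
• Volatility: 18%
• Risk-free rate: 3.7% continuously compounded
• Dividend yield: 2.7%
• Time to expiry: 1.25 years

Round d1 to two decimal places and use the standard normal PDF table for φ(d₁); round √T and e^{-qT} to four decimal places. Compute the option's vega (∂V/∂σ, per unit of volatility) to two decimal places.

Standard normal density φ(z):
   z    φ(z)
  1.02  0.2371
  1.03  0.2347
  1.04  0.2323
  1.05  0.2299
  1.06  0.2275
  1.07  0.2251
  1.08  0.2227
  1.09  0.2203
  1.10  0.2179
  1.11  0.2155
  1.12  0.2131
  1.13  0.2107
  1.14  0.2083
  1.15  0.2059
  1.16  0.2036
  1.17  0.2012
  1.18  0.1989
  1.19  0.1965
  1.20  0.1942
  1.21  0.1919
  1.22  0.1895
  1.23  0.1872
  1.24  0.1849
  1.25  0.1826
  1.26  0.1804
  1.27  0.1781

63.04

σ√T = 0.18 × 1.1180 = 0.2012
ln(S/K) + (r − q + σ²/2)T = ln(280/230) + (0.037 − 0.027 + 0.18²/2)·1.25 = 0.1967 + 0.0327 = 0.2295
d₁ = 0.2295 / 0.2012 = 1.1402 ⇒ 1.14
√T = √1.25 = 1.1180
φ(d₁) = φ(1.14) = 0.2083
exp(−qT) = exp(−0.027·1.25) = 0.9668
vega = S·exp(−qT)·φ(d₁)·√T = 280·0.9668·0.2083·1.1180 = 63.0414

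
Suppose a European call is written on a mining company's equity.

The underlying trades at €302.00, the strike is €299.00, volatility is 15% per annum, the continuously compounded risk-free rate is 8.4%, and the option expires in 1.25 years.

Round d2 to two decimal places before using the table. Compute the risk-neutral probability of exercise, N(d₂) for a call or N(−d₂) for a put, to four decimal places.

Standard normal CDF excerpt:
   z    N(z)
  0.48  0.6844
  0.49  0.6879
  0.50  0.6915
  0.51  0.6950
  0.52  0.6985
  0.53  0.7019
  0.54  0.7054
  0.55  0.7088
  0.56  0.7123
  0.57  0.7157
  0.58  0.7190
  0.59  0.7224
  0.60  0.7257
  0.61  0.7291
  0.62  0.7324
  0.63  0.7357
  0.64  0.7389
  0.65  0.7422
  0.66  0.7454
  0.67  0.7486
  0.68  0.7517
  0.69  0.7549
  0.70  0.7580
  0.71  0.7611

σ√T = 0.15 × 1.1180 = 0.1677
d₁ = [ln(302/299) + (0.084 + 0.15²/2)·1.25] / 0.1677 = [0.0100 + 0.1191] / 0.1677 = 0.7695 → 0.77
d₂ = d₁ − σ√T = 0.7695 − 0.1677 = 0.6018 → 0.60
Pr(exercise) under Q = N(d₂) = 0.7257

0.7257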